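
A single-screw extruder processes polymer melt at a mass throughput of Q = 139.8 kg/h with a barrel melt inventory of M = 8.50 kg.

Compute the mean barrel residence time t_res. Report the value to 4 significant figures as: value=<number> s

value=218.9 s

Convert throughput: Q = 139.8 kg/h = 139.8/3600 = 0.0388333 kg/s
t_res = M / Q_s = 8.50 / 0.0388333 = 218.884 s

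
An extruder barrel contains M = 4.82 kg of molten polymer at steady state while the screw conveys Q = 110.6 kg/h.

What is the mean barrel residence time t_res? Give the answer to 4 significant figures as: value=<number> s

Convert throughput: Q = 110.6 kg/h = 110.6/3600 = 0.0307222 kg/s
t_res = M / Q_s = 4.82 / 0.0307222 = 156.89 s

value=156.9 s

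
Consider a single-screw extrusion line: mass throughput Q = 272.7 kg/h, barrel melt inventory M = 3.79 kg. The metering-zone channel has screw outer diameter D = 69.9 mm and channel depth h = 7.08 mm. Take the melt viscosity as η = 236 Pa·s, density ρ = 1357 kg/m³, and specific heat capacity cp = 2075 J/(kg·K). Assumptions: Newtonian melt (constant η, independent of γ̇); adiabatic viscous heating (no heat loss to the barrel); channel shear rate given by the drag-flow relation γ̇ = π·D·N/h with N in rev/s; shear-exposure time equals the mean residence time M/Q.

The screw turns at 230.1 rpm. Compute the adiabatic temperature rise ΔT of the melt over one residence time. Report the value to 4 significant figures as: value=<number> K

value=59.33 K

Throughput in SI: Q_s = 272.7 kg/h ÷ 3600 s/h = 0.07575 kg/s
t_res = M / Q_s = 3.79 ÷ 0.07575 = 50.033 s
Convert to SI: D = 0.0699 m, h = 0.00708 m, N = 230.1/60 = 3.835 rev/s
γ̇ = π·D·N / h = π · 0.0699 · 3.835 / 0.00708 = 118.949 s⁻¹
ΔT = η·γ̇²·t_res/(ρ·cp) = [236 × 118.949² × 50.033] / [1357 × 2075] = 59.332 K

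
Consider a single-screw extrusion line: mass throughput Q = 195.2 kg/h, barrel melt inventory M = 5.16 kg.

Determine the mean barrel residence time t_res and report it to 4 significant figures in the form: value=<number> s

value=95.16 s

Q_s = Q / 3600 = 195.2 / 3600 = 0.0542222 kg/s
t_res = M / Q_s = 5.16 ÷ 0.0542222 = 95.1639 s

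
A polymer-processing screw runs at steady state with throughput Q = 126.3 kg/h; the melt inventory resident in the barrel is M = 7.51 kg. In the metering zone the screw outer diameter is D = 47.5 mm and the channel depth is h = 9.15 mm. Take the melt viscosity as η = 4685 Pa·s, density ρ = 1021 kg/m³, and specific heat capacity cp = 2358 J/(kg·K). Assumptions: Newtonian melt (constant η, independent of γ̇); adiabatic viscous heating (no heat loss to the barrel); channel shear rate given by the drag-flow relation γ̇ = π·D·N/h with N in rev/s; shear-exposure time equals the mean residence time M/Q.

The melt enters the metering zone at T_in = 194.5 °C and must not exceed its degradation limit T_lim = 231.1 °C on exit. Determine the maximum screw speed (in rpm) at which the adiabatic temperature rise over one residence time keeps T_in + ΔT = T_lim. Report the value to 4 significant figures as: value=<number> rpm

value=34.48 rpm

Convert throughput: Q = 126.3 kg/h = 126.3/3600 = 0.0350833 kg/s
t_res = M / Q_s = 7.51 ÷ 0.0350833 = 214.062 s
Geometry in SI: D = 47.5 mm → 0.0475 m, h = 9.15 mm → 0.00915 m
ΔT_a = T_lim − T_in = 231.1 − 194.5 = 36.6 K
γ̇_max² = ΔT_a·ρ·cp/(η·t_res) = 36.6·1021·2358/(4685·214.062) = 87.8622 s⁻²
Take the square root: γ̇_max = √(87.8622) = 9.37348 s⁻¹
Solve γ̇ = πDN/h for N: N_max = γ̇_max·h/(π·D) = 9.37348 × 0.00915 / (π × 0.0475) = 0.574749 rev/s = 34.485 rpm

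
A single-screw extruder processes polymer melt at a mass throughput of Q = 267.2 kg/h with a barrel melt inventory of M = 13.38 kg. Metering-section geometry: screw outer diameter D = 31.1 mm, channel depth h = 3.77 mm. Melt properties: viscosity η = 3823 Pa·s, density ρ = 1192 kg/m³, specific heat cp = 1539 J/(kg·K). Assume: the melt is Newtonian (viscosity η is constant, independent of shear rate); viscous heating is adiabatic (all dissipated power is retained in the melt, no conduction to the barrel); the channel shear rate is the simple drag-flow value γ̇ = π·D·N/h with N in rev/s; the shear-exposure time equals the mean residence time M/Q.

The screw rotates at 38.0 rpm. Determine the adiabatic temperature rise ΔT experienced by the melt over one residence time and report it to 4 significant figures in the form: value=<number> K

Q_s = Q / 3600 = 267.2 / 3600 = 0.0742222 kg/s
t_res = M / Q_s = 13.38 / 0.0742222 = 180.269 s
Convert to SI: D = 0.0311 m, h = 0.00377 m, N = 38.0/60 = 0.633333 rev/s
γ̇ = π·D·N / h = π · 0.0311 · 0.633333 / 0.00377 = 16.4135 s⁻¹
ΔT = η·γ̇²·t_res/(ρ·cp) = [3823 × 16.4135² × 180.269] / [1192 × 1539] = 101.208 K

value=101.2 K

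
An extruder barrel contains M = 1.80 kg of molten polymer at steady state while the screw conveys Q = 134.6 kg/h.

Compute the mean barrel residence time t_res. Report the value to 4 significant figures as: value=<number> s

Q_s = Q / 3600 = 134.6 / 3600 = 0.0373889 kg/s
Mean residence time: t_res = M/Q_s = 1.80 kg / 0.0373889 kg/s = 48.1426 s

value=48.14 s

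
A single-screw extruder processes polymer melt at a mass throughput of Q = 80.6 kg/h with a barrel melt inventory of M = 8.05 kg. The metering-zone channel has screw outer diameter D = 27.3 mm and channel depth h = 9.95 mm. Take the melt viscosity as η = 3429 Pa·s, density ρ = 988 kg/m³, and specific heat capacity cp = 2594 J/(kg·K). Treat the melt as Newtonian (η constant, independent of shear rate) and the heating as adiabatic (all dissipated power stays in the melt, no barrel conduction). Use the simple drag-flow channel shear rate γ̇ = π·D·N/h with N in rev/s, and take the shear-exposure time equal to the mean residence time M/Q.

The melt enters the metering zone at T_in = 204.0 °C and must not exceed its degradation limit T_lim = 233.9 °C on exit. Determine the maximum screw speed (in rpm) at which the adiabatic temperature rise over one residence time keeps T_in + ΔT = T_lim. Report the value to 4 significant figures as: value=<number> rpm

Throughput in SI: Q_s = 80.6 kg/h ÷ 3600 s/h = 0.0223889 kg/s
t_res = M / Q_s = 8.05 / 0.0223889 = 359.553 s
Geometry in SI: D = 27.3 mm → 0.0273 m, h = 9.95 mm → 0.00995 m
Allowable rise: ΔT_a = T_lim − T_in = 233.9 − 204.0 = 29.9 K
Invert ΔT = ηγ̇²t_res/(ρcp) for γ̇: γ̇_max² = ΔT_a ρ cp / (η t_res) = 29.9·988·2594 / (3429·359.553) = 62.1537 s⁻²
Take the square root: γ̇_max = √(62.1537) = 7.88376 s⁻¹
Solve γ̇ = πDN/h for N: N_max = γ̇_max·h/(π·D) = 7.88376 × 0.00995 / (π × 0.0273) = 0.914627 rev/s = 54.8776 rpm

value=54.88 rpm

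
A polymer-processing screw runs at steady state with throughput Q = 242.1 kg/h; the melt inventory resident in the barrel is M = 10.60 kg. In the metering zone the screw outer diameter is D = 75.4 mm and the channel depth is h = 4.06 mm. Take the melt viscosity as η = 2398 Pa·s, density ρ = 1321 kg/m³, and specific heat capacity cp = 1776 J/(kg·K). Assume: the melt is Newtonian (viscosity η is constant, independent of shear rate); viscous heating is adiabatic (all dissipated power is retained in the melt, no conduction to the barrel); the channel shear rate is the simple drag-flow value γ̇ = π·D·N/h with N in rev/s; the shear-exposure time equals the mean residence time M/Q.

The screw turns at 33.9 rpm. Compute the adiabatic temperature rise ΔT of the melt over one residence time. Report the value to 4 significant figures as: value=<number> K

value=175.1 K

Q_s = Q / 3600 = 242.1 / 3600 = 0.06725 kg/s
t_res = M / Q_s = 10.60 / 0.06725 = 157.621 s
D = 75.4 mm = 0.0754 m;  h = 4.06 mm = 0.00406 m;  N = 33.9 rpm / 60 = 0.565 rev/s
Shear rate: γ̇ = πDN/h = π·0.0754·0.565/0.00406 = 32.9643 s⁻¹
ΔT = η·γ̇²·t_res/(ρ·cp) = [2398 × 32.9643² × 157.621] / [1321 × 1776] = 175.067 K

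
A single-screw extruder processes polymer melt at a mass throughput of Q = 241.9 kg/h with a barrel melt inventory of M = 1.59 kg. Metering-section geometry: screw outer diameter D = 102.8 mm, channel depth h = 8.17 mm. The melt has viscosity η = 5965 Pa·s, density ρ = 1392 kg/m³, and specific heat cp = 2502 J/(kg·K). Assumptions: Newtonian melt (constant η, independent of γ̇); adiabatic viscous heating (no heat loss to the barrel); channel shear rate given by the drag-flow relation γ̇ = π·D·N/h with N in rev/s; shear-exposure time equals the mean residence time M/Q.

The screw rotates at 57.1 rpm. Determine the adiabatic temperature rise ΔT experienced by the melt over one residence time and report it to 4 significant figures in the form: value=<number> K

Convert throughput: Q = 241.9 kg/h = 241.9/3600 = 0.0671944 kg/s
Mean residence time: t_res = M/Q_s = 1.59 kg / 0.0671944 kg/s = 23.6627 s
Geometry in metres: D = 102.8 mm → 0.1028 m, h = 8.17 mm → 0.00817 m; screw speed N = 57.1 rpm = 0.951667 rev/s
Shear rate: γ̇ = πDN/h = π·0.1028·0.951667/0.00817 = 37.6189 s⁻¹
ΔT = η·γ̇²·t_res / (ρ·cp) = 5965 · (37.6189)² · 23.6627 / (1392 · 2502) = 57.3534 K

value=57.35 K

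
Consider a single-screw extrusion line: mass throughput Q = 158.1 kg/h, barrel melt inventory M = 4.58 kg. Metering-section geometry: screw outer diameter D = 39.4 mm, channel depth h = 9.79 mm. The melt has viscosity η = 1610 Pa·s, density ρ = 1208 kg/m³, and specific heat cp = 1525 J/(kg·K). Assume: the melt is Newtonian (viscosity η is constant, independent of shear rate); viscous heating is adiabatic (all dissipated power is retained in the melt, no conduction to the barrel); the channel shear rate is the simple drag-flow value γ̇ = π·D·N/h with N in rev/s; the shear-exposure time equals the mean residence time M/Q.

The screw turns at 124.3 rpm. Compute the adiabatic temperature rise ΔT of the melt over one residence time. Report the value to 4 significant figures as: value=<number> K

value=62.53 K

Q_s = Q / 3600 = 158.1 / 3600 = 0.0439167 kg/s
t_res = M / Q_s = 4.58 / 0.0439167 = 104.288 s
D = 39.4 mm = 0.0394 m;  h = 9.79 mm = 0.00979 m;  N = 124.3 rpm / 60 = 2.07167 rev/s
γ̇ = π D N / h = (π)(0.0394)(2.07167) / 0.00979 = 26.1929 s⁻¹
Adiabatic rise: ΔT = η γ̇² t_res / (ρ cp) = 1610·(26.1929)²·104.288 / (1208·1525) = 62.5305 K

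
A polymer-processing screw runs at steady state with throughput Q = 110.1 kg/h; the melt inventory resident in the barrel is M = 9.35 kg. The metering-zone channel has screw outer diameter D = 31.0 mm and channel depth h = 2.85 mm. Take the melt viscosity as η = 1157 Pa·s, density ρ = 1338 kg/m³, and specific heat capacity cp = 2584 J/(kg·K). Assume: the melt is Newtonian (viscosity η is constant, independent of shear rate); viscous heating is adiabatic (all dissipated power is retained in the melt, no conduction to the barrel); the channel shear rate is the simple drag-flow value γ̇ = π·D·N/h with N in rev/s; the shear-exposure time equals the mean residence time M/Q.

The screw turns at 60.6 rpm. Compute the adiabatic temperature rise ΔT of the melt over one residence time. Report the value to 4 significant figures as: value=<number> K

value=121.9 K

Convert throughput: Q = 110.1 kg/h = 110.1/3600 = 0.0305833 kg/s
t_res = M / Q_s = 9.35 ÷ 0.0305833 = 305.722 s
D = 31.0 mm = 0.031 m;  h = 2.85 mm = 0.00285 m;  N = 60.6 rpm / 60 = 1.01 rev/s
γ̇ = π·D·N / h = π · 0.031 · 1.01 / 0.00285 = 34.5134 s⁻¹
ΔT = η·γ̇²·t_res/(ρ·cp) = [1157 × 34.5134² × 305.722] / [1338 × 2584] = 121.867 K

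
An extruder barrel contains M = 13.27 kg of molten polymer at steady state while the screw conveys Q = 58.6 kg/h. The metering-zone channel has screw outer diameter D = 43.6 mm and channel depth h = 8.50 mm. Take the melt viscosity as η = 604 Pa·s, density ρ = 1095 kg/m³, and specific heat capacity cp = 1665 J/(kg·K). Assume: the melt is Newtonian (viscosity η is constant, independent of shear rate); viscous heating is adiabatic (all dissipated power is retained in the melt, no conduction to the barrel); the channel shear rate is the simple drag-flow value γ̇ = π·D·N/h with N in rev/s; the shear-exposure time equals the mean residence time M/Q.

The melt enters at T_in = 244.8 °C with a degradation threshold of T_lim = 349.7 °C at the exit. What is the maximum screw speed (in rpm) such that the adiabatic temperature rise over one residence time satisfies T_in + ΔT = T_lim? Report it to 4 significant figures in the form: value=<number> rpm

value=73.38 rpm

Convert throughput: Q = 58.6 kg/h = 58.6/3600 = 0.0162778 kg/s
t_res = M / Q_s = 13.27 ÷ 0.0162778 = 815.222 s
Geometry in SI: D = 43.6 mm → 0.0436 m, h = 8.50 mm → 0.0085 m
Allowable rise: ΔT_a = T_lim − T_in = 349.7 − 244.8 = 104.9 K
γ̇_max² = ΔT_a·ρ·cp / (η·t_res) = [104.9 × 1095 × 1665] / [604 × 815.222] = 388.411 s⁻²
γ̇_max = sqrt(388.411) = 19.7081 s⁻¹
Solve γ̇ = πDN/h for N: N_max = γ̇_max·h/(π·D) = 19.7081 × 0.0085 / (π × 0.0436) = 1.223 rev/s = 73.3803 rpm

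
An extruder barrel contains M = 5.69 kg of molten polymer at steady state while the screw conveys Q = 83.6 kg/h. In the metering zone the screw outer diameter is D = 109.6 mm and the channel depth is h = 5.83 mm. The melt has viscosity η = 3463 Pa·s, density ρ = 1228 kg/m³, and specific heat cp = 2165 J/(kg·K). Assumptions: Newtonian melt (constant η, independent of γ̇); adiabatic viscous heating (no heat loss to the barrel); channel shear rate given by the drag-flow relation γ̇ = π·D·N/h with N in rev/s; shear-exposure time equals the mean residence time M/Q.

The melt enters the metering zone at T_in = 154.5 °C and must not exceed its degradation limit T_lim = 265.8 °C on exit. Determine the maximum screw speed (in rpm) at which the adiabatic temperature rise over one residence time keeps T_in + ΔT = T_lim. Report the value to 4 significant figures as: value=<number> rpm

Throughput in SI: Q_s = 83.6 kg/h ÷ 3600 s/h = 0.0232222 kg/s
t_res = M / Q_s = 5.69 ÷ 0.0232222 = 245.024 s
Convert to metres: D = 0.1096 m, h = 0.00583 m
Allowable rise: ΔT_a = T_lim − T_in = 265.8 − 154.5 = 111.3 K
Invert ΔT = ηγ̇²t_res/(ρcp) for γ̇: γ̇_max² = ΔT_a ρ cp / (η t_res) = 111.3·1228·2165 / (3463·245.024) = 348.731 s⁻²
γ̇_max = √348.731 = 18.6743 s⁻¹
Solve γ̇ = πDN/h for N: N_max = γ̇_max·h/(π·D) = 18.6743 × 0.00583 / (π × 0.1096) = 0.316194 rev/s = 18.9716 rpm

value=18.97 rpm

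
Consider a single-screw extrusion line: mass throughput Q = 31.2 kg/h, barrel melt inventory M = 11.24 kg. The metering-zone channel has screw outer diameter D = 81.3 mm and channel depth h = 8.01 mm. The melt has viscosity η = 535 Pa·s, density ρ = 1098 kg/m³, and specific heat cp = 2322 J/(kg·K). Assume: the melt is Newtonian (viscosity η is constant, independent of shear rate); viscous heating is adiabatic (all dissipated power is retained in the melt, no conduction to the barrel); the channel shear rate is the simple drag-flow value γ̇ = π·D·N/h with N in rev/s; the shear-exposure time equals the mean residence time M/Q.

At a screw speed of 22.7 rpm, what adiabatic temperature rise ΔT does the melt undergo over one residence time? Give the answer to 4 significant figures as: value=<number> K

Convert throughput: Q = 31.2 kg/h = 31.2/3600 = 0.00866667 kg/s
Mean residence time: t_res = M/Q_s = 11.24 kg / 0.00866667 kg/s = 1296.92 s
D = 81.3 mm = 0.0813 m;  h = 8.01 mm = 0.00801 m;  N = 22.7 rpm / 60 = 0.378333 rev/s
γ̇ = π D N / h = (π)(0.0813)(0.378333) / 0.00801 = 12.0638 s⁻¹
ΔT = η·γ̇²·t_res / (ρ·cp) = 535 · (12.0638)² · 1296.92 / (1098 · 2322) = 39.6067 K

value=39.61 K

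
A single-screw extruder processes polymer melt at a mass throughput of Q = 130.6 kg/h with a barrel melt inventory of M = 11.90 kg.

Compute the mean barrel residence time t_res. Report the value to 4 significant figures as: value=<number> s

Throughput in SI: Q_s = 130.6 kg/h ÷ 3600 s/h = 0.0362778 kg/s
t_res = M / Q_s = 11.90 / 0.0362778 = 328.025 s

value=328.0 s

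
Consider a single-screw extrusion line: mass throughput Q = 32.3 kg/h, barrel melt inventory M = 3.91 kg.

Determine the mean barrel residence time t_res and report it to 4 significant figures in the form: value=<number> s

Throughput in SI: Q_s = 32.3 kg/h ÷ 3600 s/h = 0.00897222 kg/s
Mean residence time: t_res = M/Q_s = 3.91 kg / 0.00897222 kg/s = 435.789 s

value=435.8 s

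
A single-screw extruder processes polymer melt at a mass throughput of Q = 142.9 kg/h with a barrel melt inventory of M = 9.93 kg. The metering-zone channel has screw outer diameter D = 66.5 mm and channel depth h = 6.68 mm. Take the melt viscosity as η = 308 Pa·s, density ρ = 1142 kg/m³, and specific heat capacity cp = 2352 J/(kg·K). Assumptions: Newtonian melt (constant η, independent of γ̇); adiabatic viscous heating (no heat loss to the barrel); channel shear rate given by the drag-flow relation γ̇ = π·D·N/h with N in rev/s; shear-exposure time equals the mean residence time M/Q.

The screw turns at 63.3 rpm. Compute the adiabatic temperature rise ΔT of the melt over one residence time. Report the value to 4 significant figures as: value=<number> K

value=31.23 K

Convert throughput: Q = 142.9 kg/h = 142.9/3600 = 0.0396944 kg/s
t_res = M / Q_s = 9.93 / 0.0396944 = 250.161 s
Convert to SI: D = 0.0665 m, h = 0.00668 m, N = 63.3/60 = 1.055 rev/s
γ̇ = π D N / h = (π)(0.0665)(1.055) / 0.00668 = 32.995 s⁻¹
ΔT = η·γ̇²·t_res/(ρ·cp) = [308 × 32.995² × 250.161] / [1142 × 2352] = 31.2293 K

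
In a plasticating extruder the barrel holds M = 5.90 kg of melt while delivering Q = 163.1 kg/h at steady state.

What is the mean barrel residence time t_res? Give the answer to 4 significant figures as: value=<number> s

value=130.2 s

Q_s = Q / 3600 = 163.1 / 3600 = 0.0453056 kg/s
t_res = M / Q_s = 5.90 / 0.0453056 = 130.227 s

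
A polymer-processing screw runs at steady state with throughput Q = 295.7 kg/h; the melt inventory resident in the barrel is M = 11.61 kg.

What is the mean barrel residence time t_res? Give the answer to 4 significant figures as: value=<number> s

value=141.3 s

Throughput in SI: Q_s = 295.7 kg/h ÷ 3600 s/h = 0.0821389 kg/s
Mean residence time: t_res = M/Q_s = 11.61 kg / 0.0821389 kg/s = 141.346 s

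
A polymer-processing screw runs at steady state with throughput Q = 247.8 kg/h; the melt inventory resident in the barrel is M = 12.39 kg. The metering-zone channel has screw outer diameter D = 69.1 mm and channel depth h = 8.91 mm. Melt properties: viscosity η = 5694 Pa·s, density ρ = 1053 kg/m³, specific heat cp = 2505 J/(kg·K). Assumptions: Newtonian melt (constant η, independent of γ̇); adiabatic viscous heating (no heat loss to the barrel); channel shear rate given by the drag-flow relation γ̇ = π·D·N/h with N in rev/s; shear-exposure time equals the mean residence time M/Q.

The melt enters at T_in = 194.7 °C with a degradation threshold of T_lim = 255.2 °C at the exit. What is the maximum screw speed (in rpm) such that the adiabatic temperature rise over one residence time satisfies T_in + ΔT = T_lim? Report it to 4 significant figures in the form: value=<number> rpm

Q_s = Q / 3600 = 247.8 / 3600 = 0.0688333 kg/s
Mean residence time: t_res = M/Q_s = 12.39 kg / 0.0688333 kg/s = 180 s
D = 69.1 mm = 0.0691 m;  h = 8.91 mm = 0.00891 m
ΔT_a = T_lim − T_in = 255.2 °C − 194.7 °C = 60.5 K
γ̇_max² = ΔT_a·ρ·cp/(η·t_res) = 60.5·1053·2505/(5694·180) = 155.705 s⁻²
γ̇_max = sqrt(155.705) = 12.4782 s⁻¹
N_max = γ̇_max·h / (π·D) = 12.4782 · 0.00891 / (π · 0.0691) = 0.512154 rev/s = 30.7292 rpm

value=30.73 rpm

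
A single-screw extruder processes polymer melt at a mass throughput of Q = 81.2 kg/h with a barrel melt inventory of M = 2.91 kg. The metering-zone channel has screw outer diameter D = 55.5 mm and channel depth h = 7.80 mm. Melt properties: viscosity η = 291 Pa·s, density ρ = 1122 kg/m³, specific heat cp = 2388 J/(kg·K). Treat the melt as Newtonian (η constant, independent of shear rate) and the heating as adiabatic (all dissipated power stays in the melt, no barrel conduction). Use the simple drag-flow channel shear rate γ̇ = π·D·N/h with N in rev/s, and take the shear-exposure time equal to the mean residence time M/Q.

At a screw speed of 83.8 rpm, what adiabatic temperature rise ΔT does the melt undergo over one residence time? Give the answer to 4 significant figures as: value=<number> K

value=13.66 K

Q_s = Q / 3600 = 81.2 / 3600 = 0.0225556 kg/s
t_res = M / Q_s = 2.91 ÷ 0.0225556 = 129.015 s
Geometry in metres: D = 55.5 mm → 0.0555 m, h = 7.80 mm → 0.0078 m; screw speed N = 83.8 rpm = 1.39667 rev/s
Shear rate: γ̇ = πDN/h = π·0.0555·1.39667/0.0078 = 31.2206 s⁻¹
Adiabatic rise: ΔT = η γ̇² t_res / (ρ cp) = 291·(31.2206)²·129.015 / (1122·2388) = 13.658 K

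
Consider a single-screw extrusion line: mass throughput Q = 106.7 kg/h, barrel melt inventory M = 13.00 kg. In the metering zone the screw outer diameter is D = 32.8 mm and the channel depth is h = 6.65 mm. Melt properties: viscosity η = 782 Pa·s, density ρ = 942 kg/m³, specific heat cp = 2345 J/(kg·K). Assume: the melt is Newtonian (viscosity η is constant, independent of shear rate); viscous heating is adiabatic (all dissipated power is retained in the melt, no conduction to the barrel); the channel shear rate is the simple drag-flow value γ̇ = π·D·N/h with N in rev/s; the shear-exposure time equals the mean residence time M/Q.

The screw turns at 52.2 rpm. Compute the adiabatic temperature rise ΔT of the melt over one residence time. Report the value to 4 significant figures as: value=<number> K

Convert throughput: Q = 106.7 kg/h = 106.7/3600 = 0.0296389 kg/s
t_res = M / Q_s = 13.00 ÷ 0.0296389 = 438.613 s
Geometry in metres: D = 32.8 mm → 0.0328 m, h = 6.65 mm → 0.00665 m; screw speed N = 52.2 rpm = 0.87 rev/s
Shear rate: γ̇ = πDN/h = π·0.0328·0.87/0.00665 = 13.481 s⁻¹
Adiabatic rise: ΔT = η γ̇² t_res / (ρ cp) = 782·(13.481)²·438.613 / (942·2345) = 28.2187 K

value=28.22 K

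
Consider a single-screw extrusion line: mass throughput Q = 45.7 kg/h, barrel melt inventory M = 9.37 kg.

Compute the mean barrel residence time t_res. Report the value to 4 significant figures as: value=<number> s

Convert throughput: Q = 45.7 kg/h = 45.7/3600 = 0.0126944 kg/s
t_res = M / Q_s = 9.37 ÷ 0.0126944 = 738.118 s

value=738.1 s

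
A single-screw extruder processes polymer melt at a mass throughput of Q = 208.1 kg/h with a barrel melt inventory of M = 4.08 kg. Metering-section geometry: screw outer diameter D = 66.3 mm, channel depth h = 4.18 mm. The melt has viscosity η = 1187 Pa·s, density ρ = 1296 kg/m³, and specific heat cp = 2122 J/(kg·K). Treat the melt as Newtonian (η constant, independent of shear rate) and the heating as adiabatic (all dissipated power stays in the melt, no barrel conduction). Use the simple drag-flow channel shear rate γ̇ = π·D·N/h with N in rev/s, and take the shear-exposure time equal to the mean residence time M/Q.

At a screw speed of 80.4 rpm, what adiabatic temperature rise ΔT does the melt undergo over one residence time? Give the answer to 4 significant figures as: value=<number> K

value=135.8 K

Convert throughput: Q = 208.1 kg/h = 208.1/3600 = 0.0578056 kg/s
t_res = M / Q_s = 4.08 / 0.0578056 = 70.5815 s
Geometry in metres: D = 66.3 mm → 0.0663 m, h = 4.18 mm → 0.00418 m; screw speed N = 80.4 rpm = 1.34 rev/s
Shear rate: γ̇ = πDN/h = π·0.0663·1.34/0.00418 = 66.7716 s⁻¹
Adiabatic rise: ΔT = η γ̇² t_res / (ρ cp) = 1187·(66.7716)²·70.5815 / (1296·2122) = 135.823 K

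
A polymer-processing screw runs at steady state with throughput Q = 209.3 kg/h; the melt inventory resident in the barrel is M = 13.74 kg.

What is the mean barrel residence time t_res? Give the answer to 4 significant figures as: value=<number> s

value=236.3 s

Throughput in SI: Q_s = 209.3 kg/h ÷ 3600 s/h = 0.0581389 kg/s
t_res = M / Q_s = 13.74 / 0.0581389 = 236.331 s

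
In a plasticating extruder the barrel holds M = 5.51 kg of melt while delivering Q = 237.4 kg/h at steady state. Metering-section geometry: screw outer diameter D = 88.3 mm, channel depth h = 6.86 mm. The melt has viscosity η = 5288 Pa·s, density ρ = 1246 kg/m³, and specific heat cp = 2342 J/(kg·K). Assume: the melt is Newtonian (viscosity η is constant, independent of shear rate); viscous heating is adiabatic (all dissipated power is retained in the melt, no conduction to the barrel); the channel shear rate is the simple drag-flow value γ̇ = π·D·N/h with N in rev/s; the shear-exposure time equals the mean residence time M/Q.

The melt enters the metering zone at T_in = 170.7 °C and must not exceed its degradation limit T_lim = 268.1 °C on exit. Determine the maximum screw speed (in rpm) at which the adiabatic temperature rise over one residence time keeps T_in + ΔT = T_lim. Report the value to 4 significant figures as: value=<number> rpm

Q_s = Q / 3600 = 237.4 / 3600 = 0.0659444 kg/s
Mean residence time: t_res = M/Q_s = 5.51 kg / 0.0659444 kg/s = 83.5552 s
D = 88.3 mm = 0.0883 m;  h = 6.86 mm = 0.00686 m
ΔT_a = T_lim − T_in = 268.1 °C − 170.7 °C = 97.4 K
γ̇_max² = ΔT_a·ρ·cp / (η·t_res) = [97.4 × 1246 × 2342] / [5288 × 83.5552] = 643.279 s⁻²
Take the square root: γ̇_max = √(643.279) = 25.3629 s⁻¹
N_max = γ̇_max h / (πD) = 25.3629·0.00686/(π·0.0883) = 0.62721 rev/s → ×60 = 37.6326 rpm

value=37.63 rpm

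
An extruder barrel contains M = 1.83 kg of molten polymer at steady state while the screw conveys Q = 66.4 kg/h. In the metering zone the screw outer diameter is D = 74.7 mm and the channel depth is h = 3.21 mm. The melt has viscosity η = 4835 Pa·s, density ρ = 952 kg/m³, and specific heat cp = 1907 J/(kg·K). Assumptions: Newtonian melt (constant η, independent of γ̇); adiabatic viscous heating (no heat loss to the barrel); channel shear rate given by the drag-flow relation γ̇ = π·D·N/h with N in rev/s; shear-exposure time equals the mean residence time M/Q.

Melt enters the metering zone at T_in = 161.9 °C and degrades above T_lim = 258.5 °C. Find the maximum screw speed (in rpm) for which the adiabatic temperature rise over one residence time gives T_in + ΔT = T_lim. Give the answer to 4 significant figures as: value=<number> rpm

Q_s = Q / 3600 = 66.4 / 3600 = 0.0184444 kg/s
Mean residence time: t_res = M/Q_s = 1.83 kg / 0.0184444 kg/s = 99.2169 s
D = 74.7 mm = 0.0747 m;  h = 3.21 mm = 0.00321 m
Allowable rise: ΔT_a = T_lim − T_in = 258.5 − 161.9 = 96.6 K
γ̇_max² = ΔT_a·ρ·cp / (η·t_res) = [96.6 × 952 × 1907] / [4835 × 99.2169] = 365.58 s⁻²
γ̇_max = sqrt(365.58) = 19.1202 s⁻¹
Solve γ̇ = πDN/h for N: N_max = γ̇_max·h/(π·D) = 19.1202 × 0.00321 / (π × 0.0747) = 0.261533 rev/s = 15.692 rpm

value=15.69 rpm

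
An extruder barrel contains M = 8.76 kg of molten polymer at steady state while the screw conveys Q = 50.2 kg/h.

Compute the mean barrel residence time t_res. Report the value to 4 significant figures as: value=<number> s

value=628.2 s

Throughput in SI: Q_s = 50.2 kg/h ÷ 3600 s/h = 0.0139444 kg/s
Mean residence time: t_res = M/Q_s = 8.76 kg / 0.0139444 kg/s = 628.207 s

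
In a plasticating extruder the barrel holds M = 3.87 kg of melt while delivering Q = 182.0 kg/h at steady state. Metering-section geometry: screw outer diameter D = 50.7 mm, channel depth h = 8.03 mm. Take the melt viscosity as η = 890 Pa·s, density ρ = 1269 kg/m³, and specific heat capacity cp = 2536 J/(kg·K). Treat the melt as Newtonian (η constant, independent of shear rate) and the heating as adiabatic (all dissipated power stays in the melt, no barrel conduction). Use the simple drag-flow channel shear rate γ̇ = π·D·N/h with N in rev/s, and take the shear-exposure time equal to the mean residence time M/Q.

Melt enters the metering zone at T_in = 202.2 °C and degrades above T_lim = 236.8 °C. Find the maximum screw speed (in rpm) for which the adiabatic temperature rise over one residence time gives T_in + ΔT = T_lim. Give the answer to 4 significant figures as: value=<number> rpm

value=122.3 rpm

Throughput in SI: Q_s = 182.0 kg/h ÷ 3600 s/h = 0.0505556 kg/s
t_res = M / Q_s = 3.87 / 0.0505556 = 76.5495 s
D = 50.7 mm = 0.0507 m;  h = 8.03 mm = 0.00803 m
Allowable rise: ΔT_a = T_lim − T_in = 236.8 − 202.2 = 34.6 K
γ̇_max² = ΔT_a·ρ·cp / (η·t_res) = [34.6 × 1269 × 2536] / [890 × 76.5495] = 1634.39 s⁻²
Take the square root: γ̇_max = √(1634.39) = 40.4276 s⁻¹
Solve γ̇ = πDN/h for N: N_max = γ̇_max·h/(π·D) = 40.4276 × 0.00803 / (π × 0.0507) = 2.03815 rev/s = 122.289 rpm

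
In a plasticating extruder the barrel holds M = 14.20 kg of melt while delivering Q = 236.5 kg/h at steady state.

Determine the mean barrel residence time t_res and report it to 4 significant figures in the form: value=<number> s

Q_s = Q / 3600 = 236.5 / 3600 = 0.0656944 kg/s
t_res = M / Q_s = 14.20 ÷ 0.0656944 = 216.152 s

value=216.2 s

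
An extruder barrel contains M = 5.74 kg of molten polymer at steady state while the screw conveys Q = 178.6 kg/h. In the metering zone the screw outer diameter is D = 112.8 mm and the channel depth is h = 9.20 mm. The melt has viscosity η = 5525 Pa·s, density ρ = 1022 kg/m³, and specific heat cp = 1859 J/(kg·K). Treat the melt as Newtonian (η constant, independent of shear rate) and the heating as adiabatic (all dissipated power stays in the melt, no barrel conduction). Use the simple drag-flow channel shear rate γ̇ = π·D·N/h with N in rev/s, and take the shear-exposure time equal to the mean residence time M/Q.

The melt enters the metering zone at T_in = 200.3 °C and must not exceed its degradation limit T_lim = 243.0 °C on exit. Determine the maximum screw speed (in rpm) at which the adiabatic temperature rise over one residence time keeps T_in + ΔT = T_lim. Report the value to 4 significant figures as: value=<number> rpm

value=17.55 rpm

Throughput in SI: Q_s = 178.6 kg/h ÷ 3600 s/h = 0.0496111 kg/s
t_res = M / Q_s = 5.74 / 0.0496111 = 115.7 s
Geometry in SI: D = 112.8 mm → 0.1128 m, h = 9.20 mm → 0.0092 m
ΔT_a = T_lim − T_in = 243.0 °C − 200.3 °C = 42.7 K
γ̇_max² = ΔT_a·ρ·cp/(η·t_res) = 42.7·1022·1859/(5525·115.7) = 126.909 s⁻²
γ̇_max = √126.909 = 11.2654 s⁻¹
Solve γ̇ = πDN/h for N: N_max = γ̇_max·h/(π·D) = 11.2654 × 0.0092 / (π × 0.1128) = 0.292466 rev/s = 17.548 rpm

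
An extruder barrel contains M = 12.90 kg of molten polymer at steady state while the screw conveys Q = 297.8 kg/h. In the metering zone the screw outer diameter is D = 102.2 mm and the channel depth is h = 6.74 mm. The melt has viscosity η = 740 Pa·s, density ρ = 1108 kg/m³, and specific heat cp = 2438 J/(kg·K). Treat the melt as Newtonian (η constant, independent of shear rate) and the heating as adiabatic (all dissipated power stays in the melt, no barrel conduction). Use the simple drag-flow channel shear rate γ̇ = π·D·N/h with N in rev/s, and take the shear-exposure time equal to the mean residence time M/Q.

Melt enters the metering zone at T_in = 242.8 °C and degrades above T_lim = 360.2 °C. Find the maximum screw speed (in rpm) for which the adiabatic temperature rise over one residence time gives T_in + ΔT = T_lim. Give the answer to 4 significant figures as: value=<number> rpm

Throughput in SI: Q_s = 297.8 kg/h ÷ 3600 s/h = 0.0827222 kg/s
t_res = M / Q_s = 12.90 / 0.0827222 = 155.944 s
D = 102.2 mm = 0.1022 m;  h = 6.74 mm = 0.00674 m
ΔT_a = T_lim − T_in = 360.2 °C − 242.8 °C = 117.4 K
γ̇_max² = ΔT_a·ρ·cp / (η·t_res) = [117.4 × 1108 × 2438] / [740 × 155.944] = 2748.16 s⁻²
Take the square root: γ̇_max = √(2748.16) = 52.4229 s⁻¹
Solve γ̇ = πDN/h for N: N_max = γ̇_max·h/(π·D) = 52.4229 × 0.00674 / (π × 0.1022) = 1.10048 rev/s = 66.0285 rpm

value=66.03 rpm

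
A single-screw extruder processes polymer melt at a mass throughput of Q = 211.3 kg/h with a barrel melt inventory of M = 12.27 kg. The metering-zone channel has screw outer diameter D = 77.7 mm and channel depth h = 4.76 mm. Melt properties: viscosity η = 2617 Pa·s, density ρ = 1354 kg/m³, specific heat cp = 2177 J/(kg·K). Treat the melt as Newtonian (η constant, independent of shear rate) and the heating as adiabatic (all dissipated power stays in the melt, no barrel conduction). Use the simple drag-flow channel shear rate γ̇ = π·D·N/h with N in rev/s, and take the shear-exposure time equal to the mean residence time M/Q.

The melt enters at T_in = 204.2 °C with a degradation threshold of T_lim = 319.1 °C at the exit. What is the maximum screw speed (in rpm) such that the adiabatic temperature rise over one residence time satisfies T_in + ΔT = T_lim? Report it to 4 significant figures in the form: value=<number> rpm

value=29.11 rpm

Throughput in SI: Q_s = 211.3 kg/h ÷ 3600 s/h = 0.0586944 kg/s
t_res = M / Q_s = 12.27 / 0.0586944 = 209.049 s
Geometry in SI: D = 77.7 mm → 0.0777 m, h = 4.76 mm → 0.00476 m
Allowable rise: ΔT_a = T_lim − T_in = 319.1 − 204.2 = 114.9 K
γ̇_max² = ΔT_a·ρ·cp / (η·t_res) = [114.9 × 1354 × 2177] / [2617 × 209.049] = 619.079 s⁻²
γ̇_max = √619.079 = 24.8813 s⁻¹
N_max = γ̇_max h / (πD) = 24.8813·0.00476/(π·0.0777) = 0.485187 rev/s → ×60 = 29.1112 rpm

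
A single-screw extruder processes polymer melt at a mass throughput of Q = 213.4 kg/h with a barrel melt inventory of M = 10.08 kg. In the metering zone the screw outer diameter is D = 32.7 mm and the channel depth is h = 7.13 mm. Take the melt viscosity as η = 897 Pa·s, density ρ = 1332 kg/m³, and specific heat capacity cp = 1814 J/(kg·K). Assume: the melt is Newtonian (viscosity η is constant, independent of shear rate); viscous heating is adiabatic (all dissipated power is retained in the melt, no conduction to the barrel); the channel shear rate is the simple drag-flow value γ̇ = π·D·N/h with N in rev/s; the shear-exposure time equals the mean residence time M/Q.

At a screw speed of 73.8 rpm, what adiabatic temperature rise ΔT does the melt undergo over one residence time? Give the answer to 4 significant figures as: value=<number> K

Convert throughput: Q = 213.4 kg/h = 213.4/3600 = 0.0592778 kg/s
t_res = M / Q_s = 10.08 / 0.0592778 = 170.047 s
Geometry in metres: D = 32.7 mm → 0.0327 m, h = 7.13 mm → 0.00713 m; screw speed N = 73.8 rpm = 1.23 rev/s
Shear rate: γ̇ = πDN/h = π·0.0327·1.23/0.00713 = 17.722 s⁻¹
Adiabatic rise: ΔT = η γ̇² t_res / (ρ cp) = 897·(17.722)²·170.047 / (1332·1814) = 19.8265 K

value=19.83 K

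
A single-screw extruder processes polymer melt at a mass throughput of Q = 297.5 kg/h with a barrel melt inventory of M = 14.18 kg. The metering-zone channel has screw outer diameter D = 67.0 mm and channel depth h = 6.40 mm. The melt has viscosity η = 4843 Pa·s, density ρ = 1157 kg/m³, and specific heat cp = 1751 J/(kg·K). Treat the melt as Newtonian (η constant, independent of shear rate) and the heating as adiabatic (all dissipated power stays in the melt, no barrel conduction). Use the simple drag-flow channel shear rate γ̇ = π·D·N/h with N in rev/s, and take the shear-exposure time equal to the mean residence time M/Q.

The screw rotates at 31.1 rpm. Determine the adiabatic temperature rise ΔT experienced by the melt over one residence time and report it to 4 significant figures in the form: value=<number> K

value=119.2 K

Convert throughput: Q = 297.5 kg/h = 297.5/3600 = 0.0826389 kg/s
Mean residence time: t_res = M/Q_s = 14.18 kg / 0.0826389 kg/s = 171.59 s
Convert to SI: D = 0.067 m, h = 0.0064 m, N = 31.1/60 = 0.518333 rev/s
Shear rate: γ̇ = πDN/h = π·0.067·0.518333/0.0064 = 17.0472 s⁻¹
Adiabatic rise: ΔT = η γ̇² t_res / (ρ cp) = 4843·(17.0472)²·171.59 / (1157·1751) = 119.205 K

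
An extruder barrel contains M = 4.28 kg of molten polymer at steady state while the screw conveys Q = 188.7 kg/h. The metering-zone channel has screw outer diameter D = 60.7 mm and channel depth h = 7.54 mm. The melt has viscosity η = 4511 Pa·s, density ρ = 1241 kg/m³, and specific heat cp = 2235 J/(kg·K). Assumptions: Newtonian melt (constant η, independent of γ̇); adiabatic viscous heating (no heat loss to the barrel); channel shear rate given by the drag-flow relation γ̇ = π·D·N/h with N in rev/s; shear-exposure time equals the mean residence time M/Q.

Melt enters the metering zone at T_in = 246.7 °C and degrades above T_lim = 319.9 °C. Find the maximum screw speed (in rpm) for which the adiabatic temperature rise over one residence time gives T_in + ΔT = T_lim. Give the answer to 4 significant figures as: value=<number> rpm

value=55.70 rpm

Throughput in SI: Q_s = 188.7 kg/h ÷ 3600 s/h = 0.0524167 kg/s
Mean residence time: t_res = M/Q_s = 4.28 kg / 0.0524167 kg/s = 81.6534 s
Geometry in SI: D = 60.7 mm → 0.0607 m, h = 7.54 mm → 0.00754 m
Allowable rise: ΔT_a = T_lim − T_in = 319.9 − 246.7 = 73.2 K
Invert ΔT = ηγ̇²t_res/(ρcp) for γ̇: γ̇_max² = ΔT_a ρ cp / (η t_res) = 73.2·1241·2235 / (4511·81.6534) = 551.205 s⁻²
γ̇_max = √551.205 = 23.4778 s⁻¹
Solve γ̇ = πDN/h for N: N_max = γ̇_max·h/(π·D) = 23.4778 × 0.00754 / (π × 0.0607) = 0.928302 rev/s = 55.6981 rpm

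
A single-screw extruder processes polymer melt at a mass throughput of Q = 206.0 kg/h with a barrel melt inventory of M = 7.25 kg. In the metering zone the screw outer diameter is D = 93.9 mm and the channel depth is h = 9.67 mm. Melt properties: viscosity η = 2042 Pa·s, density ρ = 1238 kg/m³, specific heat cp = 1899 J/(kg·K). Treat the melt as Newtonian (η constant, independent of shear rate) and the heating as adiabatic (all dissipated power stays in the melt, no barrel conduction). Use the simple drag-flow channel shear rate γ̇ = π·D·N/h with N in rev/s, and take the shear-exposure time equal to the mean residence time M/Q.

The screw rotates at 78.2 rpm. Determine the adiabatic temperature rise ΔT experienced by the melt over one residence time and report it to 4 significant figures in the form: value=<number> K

value=174.0 K

Q_s = Q / 3600 = 206.0 / 3600 = 0.0572222 kg/s
Mean residence time: t_res = M/Q_s = 7.25 kg / 0.0572222 kg/s = 126.699 s
Geometry in metres: D = 93.9 mm → 0.0939 m, h = 9.67 mm → 0.00967 m; screw speed N = 78.2 rpm = 1.30333 rev/s
γ̇ = π·D·N / h = π · 0.0939 · 1.30333 / 0.00967 = 39.7598 s⁻¹
Adiabatic rise: ΔT = η γ̇² t_res / (ρ cp) = 2042·(39.7598)²·126.699 / (1238·1899) = 173.969 K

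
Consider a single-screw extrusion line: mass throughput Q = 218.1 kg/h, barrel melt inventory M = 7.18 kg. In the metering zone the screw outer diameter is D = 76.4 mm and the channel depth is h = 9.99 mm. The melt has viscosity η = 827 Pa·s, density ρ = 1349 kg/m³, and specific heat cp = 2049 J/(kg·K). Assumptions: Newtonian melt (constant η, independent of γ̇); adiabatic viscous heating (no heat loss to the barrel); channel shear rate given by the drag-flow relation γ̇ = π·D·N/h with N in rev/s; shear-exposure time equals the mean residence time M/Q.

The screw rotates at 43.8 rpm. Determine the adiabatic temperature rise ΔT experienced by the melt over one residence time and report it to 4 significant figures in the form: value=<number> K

Convert throughput: Q = 218.1 kg/h = 218.1/3600 = 0.0605833 kg/s
Mean residence time: t_res = M/Q_s = 7.18 kg / 0.0605833 kg/s = 118.514 s
Geometry in metres: D = 76.4 mm → 0.0764 m, h = 9.99 mm → 0.00999 m; screw speed N = 43.8 rpm = 0.73 rev/s
Shear rate: γ̇ = πDN/h = π·0.0764·0.73/0.00999 = 17.5388 s⁻¹
ΔT = η·γ̇²·t_res / (ρ·cp) = 827 · (17.5388)² · 118.514 / (1349 · 2049) = 10.9075 K

value=10.91 K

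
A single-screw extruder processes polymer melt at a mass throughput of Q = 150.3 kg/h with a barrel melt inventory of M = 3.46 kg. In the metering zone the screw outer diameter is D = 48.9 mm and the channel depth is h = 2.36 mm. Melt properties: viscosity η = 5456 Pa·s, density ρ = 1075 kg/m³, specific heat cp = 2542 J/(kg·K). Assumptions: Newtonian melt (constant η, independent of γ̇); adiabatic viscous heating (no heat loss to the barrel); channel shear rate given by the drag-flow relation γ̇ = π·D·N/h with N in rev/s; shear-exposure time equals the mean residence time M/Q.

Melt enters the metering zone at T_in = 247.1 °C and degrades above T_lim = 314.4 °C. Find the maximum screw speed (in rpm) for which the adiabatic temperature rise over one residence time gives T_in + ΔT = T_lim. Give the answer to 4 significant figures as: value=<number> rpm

Throughput in SI: Q_s = 150.3 kg/h ÷ 3600 s/h = 0.04175 kg/s
t_res = M / Q_s = 3.46 ÷ 0.04175 = 82.8743 s
D = 48.9 mm = 0.0489 m;  h = 2.36 mm = 0.00236 m
Allowable rise: ΔT_a = T_lim − T_in = 314.4 − 247.1 = 67.3 K
γ̇_max² = ΔT_a·ρ·cp/(η·t_res) = 67.3·1075·2542/(5456·82.8743) = 406.729 s⁻²
γ̇_max = sqrt(406.729) = 20.1675 s⁻¹
N_max = γ̇_max h / (πD) = 20.1675·0.00236/(π·0.0489) = 0.309817 rev/s → ×60 = 18.589 rpm

value=18.59 rpm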